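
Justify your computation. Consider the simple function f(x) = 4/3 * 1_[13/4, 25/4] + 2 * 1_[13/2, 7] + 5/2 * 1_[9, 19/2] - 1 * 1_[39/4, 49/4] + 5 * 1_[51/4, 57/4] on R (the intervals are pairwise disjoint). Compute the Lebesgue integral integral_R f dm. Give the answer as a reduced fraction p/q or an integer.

For a simple function f = sum_i c_i * 1_{A_i} with disjoint A_i,
  integral f dm = sum_i c_i * m(A_i).
Lengths of the A_i:
  m(A_1) = 25/4 - 13/4 = 3.
  m(A_2) = 7 - 13/2 = 1/2.
  m(A_3) = 19/2 - 9 = 1/2.
  m(A_4) = 49/4 - 39/4 = 5/2.
  m(A_5) = 57/4 - 51/4 = 3/2.
Contributions c_i * m(A_i):
  (4/3) * (3) = 4.
  (2) * (1/2) = 1.
  (5/2) * (1/2) = 5/4.
  (-1) * (5/2) = -5/2.
  (5) * (3/2) = 15/2.
Total: 4 + 1 + 5/4 - 5/2 + 15/2 = 45/4.

45/4


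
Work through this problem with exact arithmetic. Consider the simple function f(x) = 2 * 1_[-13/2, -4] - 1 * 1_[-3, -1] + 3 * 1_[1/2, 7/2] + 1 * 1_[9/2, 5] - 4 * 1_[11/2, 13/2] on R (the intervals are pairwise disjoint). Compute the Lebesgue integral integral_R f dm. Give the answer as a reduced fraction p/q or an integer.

For a simple function f = sum_i c_i * 1_{A_i} with disjoint A_i,
  integral f dm = sum_i c_i * m(A_i).
Lengths of the A_i:
  m(A_1) = -4 - (-13/2) = 5/2.
  m(A_2) = -1 - (-3) = 2.
  m(A_3) = 7/2 - 1/2 = 3.
  m(A_4) = 5 - 9/2 = 1/2.
  m(A_5) = 13/2 - 11/2 = 1.
Contributions c_i * m(A_i):
  (2) * (5/2) = 5.
  (-1) * (2) = -2.
  (3) * (3) = 9.
  (1) * (1/2) = 1/2.
  (-4) * (1) = -4.
Total: 5 - 2 + 9 + 1/2 - 4 = 17/2.

17/2


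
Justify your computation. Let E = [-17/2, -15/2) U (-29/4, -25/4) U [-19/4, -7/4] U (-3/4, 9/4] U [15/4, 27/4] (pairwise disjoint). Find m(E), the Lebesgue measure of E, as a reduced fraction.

For pairwise disjoint intervals, m(union_i I_i) = sum_i m(I_i),
and m is invariant under swapping open/closed endpoints (single points have measure 0).
So m(E) = sum_i (b_i - a_i).
  I_1 has length -15/2 - (-17/2) = 1.
  I_2 has length -25/4 - (-29/4) = 1.
  I_3 has length -7/4 - (-19/4) = 3.
  I_4 has length 9/4 - (-3/4) = 3.
  I_5 has length 27/4 - 15/4 = 3.
Summing:
  m(E) = 1 + 1 + 3 + 3 + 3 = 11.

11


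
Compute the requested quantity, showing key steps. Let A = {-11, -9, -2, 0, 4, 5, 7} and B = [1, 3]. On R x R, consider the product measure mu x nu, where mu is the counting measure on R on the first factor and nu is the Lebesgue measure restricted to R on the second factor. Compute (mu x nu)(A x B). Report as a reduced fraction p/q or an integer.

For a measurable rectangle A x B, the product measure satisfies
  (mu x nu)(A x B) = mu(A) * nu(B).
  mu(A) = 7.
  nu(B) = 2.
  (mu x nu)(A x B) = 7 * 2 = 14.

14


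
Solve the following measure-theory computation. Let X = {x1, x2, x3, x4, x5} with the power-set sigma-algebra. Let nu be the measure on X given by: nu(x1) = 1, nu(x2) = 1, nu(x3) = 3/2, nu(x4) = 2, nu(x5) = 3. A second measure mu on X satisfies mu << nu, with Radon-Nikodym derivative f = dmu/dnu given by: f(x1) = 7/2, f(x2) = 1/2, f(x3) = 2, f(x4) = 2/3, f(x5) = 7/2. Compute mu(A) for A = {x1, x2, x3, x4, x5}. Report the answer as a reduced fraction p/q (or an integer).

By the defining property of the Radon-Nikodym derivative, for every measurable set A,
  mu(A) = integral_A f dnu.
Since nu is a discrete measure concentrated on the atoms of X, the integral over A reduces to the sum
  mu(A) = sum_{x in A} f(x) * nu({x}).
Computing each term:
  x1: f(x1) * nu(x1) = 7/2 * 1 = 7/2.
  x2: f(x2) * nu(x2) = 1/2 * 1 = 1/2.
  x3: f(x3) * nu(x3) = 2 * 3/2 = 3.
  x4: f(x4) * nu(x4) = 2/3 * 2 = 4/3.
  x5: f(x5) * nu(x5) = 7/2 * 3 = 21/2.
Summing: mu(A) = 7/2 + 1/2 + 3 + 4/3 + 21/2 = 113/6.

113/6


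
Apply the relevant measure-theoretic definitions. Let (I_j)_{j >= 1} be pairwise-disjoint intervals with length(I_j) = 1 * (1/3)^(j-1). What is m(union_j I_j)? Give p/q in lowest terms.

By countable additivity of the Lebesgue measure on pairwise disjoint measurable sets,
  m(union_{j >= 1} I_j) = sum_{j >= 1} m(I_j) = sum_{j >= 1} a * r^(j-1),
  with a = 1 and r = 1/3.
Since 0 < r = 1/3 < 1, the geometric series converges:
  sum_{j >= 1} a * r^(j-1) = a / (1 - r).
  = 1 / (1 - 1/3)
  = 1 / (2/3)
  = 3/2.

3/2


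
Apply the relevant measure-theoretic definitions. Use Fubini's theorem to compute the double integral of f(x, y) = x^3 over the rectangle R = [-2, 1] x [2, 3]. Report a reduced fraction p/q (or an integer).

f(x, y) is a tensor product of a function of x and a function of y, and both factors are bounded continuous (hence Lebesgue integrable) on the rectangle, so Fubini's theorem applies:
  integral_R f d(m x m) = (integral_a1^b1 x^3 dx) * (integral_a2^b2 1 dy).
Inner integral in x: integral_{-2}^{1} x^3 dx = (1^4 - (-2)^4)/4
  = -15/4.
Inner integral in y: integral_{2}^{3} 1 dy = (3^1 - 2^1)/1
  = 1.
Product: (-15/4) * (1) = -15/4.

-15/4


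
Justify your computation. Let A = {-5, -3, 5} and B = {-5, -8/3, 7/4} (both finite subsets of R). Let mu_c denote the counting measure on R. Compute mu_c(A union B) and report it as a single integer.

Counting measure on a finite set equals cardinality. By inclusion-exclusion, |A union B| = |A| + |B| - |A cap B|.
|A| = 3, |B| = 3, |A cap B| = 1.
So mu_c(A union B) = 3 + 3 - 1 = 5.

5


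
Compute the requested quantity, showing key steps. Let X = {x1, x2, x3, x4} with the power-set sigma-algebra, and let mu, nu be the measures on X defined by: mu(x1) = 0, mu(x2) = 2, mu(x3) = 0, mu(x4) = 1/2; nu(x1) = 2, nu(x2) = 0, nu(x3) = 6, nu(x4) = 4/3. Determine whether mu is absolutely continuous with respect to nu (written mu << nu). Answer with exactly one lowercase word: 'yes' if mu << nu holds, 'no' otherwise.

mu << nu means: every nu-null measurable set is also mu-null; equivalently, for every atom x, if nu({x}) = 0 then mu({x}) = 0.
Checking each atom:
  x1: nu = 2 > 0 -> no constraint.
  x2: nu = 0, mu = 2 > 0 -> violates mu << nu.
  x3: nu = 6 > 0 -> no constraint.
  x4: nu = 4/3 > 0 -> no constraint.
The atom(s) x2 violate the condition (nu = 0 but mu > 0). Therefore mu is NOT absolutely continuous w.r.t. nu.

no


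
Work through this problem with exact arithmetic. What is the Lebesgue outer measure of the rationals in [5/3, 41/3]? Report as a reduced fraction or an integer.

The set Q cap [5/3, 41/3] is countable (a subset of the countable set Q). Lebesgue outer measure of any countable set is 0: each singleton {q} has m*({q}) = 0, and by countable subadditivity m*(union_k {q_k}) <= sum_k m*({q_k}) = sum_k 0 = 0. The reverse inequality m*(E) >= 0 is automatic. So m*(Q cap [5/3, 41/3]) = 0.

0


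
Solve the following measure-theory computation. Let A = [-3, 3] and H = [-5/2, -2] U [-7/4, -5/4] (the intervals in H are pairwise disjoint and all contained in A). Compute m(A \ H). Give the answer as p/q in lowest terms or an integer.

The ambient interval has length m(A) = 3 - (-3) = 6.
Since the holes are disjoint and sit inside A, by finite additivity
  m(H) = sum_i (b_i - a_i), and m(A \ H) = m(A) - m(H).
Computing the hole measures:
  m(H_1) = -2 - (-5/2) = 1/2.
  m(H_2) = -5/4 - (-7/4) = 1/2.
Summed: m(H) = 1/2 + 1/2 = 1.
So m(A \ H) = 6 - 1 = 5.

5


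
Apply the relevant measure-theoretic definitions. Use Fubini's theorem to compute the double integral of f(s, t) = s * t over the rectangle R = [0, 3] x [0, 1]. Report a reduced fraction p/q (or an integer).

f(s, t) is a tensor product of a function of s and a function of t, and both factors are bounded continuous (hence Lebesgue integrable) on the rectangle, so Fubini's theorem applies:
  integral_R f d(m x m) = (integral_a1^b1 s ds) * (integral_a2^b2 t dt).
Inner integral in s: integral_{0}^{3} s ds = (3^2 - 0^2)/2
  = 9/2.
Inner integral in t: integral_{0}^{1} t dt = (1^2 - 0^2)/2
  = 1/2.
Product: (9/2) * (1/2) = 9/4.

9/4


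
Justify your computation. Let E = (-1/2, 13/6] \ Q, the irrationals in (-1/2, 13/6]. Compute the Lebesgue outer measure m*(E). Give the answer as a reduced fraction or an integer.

The interval I = (-1/2, 13/6] has m(I) = 13/6 - (-1/2) = 8/3 (endpoints are measure-zero, so open/closed/half-open agree). Write I = (I cap Q) u (I \ Q). The rationals in I are countable, so m*(I cap Q) = 0 (cover each rational by intervals whose total length is arbitrarily small). By countable subadditivity m*(I) <= m*(I cap Q) + m*(I \ Q), hence m*(I \ Q) >= m(I) = 8/3. The reverse inequality m*(I \ Q) <= m*(I) = 8/3 is trivial since (I \ Q) is a subset of I. Therefore m*(I \ Q) = 8/3.

8/3


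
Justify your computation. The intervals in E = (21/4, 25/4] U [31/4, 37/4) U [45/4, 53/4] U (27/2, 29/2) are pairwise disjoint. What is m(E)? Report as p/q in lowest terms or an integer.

For pairwise disjoint intervals, m(union_i I_i) = sum_i m(I_i),
and m is invariant under swapping open/closed endpoints (single points have measure 0).
So m(E) = sum_i (b_i - a_i).
  I_1 has length 25/4 - 21/4 = 1.
  I_2 has length 37/4 - 31/4 = 3/2.
  I_3 has length 53/4 - 45/4 = 2.
  I_4 has length 29/2 - 27/2 = 1.
Summing:
  m(E) = 1 + 3/2 + 2 + 1 = 11/2.

11/2


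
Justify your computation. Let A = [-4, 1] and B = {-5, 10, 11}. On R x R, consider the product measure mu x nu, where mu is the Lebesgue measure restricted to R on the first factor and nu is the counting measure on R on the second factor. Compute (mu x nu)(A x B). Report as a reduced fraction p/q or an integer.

For a measurable rectangle A x B, the product measure satisfies
  (mu x nu)(A x B) = mu(A) * nu(B).
  mu(A) = 5.
  nu(B) = 3.
  (mu x nu)(A x B) = 5 * 3 = 15.

15


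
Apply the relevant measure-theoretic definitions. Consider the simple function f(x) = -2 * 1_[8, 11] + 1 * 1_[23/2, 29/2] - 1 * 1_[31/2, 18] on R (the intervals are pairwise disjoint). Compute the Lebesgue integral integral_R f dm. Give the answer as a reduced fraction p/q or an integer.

For a simple function f = sum_i c_i * 1_{A_i} with disjoint A_i,
  integral f dm = sum_i c_i * m(A_i).
Lengths of the A_i:
  m(A_1) = 11 - 8 = 3.
  m(A_2) = 29/2 - 23/2 = 3.
  m(A_3) = 18 - 31/2 = 5/2.
Contributions c_i * m(A_i):
  (-2) * (3) = -6.
  (1) * (3) = 3.
  (-1) * (5/2) = -5/2.
Total: -6 + 3 - 5/2 = -11/2.

-11/2


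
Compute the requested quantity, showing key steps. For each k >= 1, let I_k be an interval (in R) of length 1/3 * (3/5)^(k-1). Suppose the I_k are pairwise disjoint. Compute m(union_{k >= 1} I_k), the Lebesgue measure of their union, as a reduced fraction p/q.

By countable additivity of the Lebesgue measure on pairwise disjoint measurable sets,
  m(union_{k >= 1} I_k) = sum_{k >= 1} m(I_k) = sum_{k >= 1} a * r^(k-1),
  with a = 1/3 and r = 3/5.
Since 0 < r = 3/5 < 1, the geometric series converges:
  sum_{k >= 1} a * r^(k-1) = a / (1 - r).
  = 1/3 / (1 - 3/5)
  = 1/3 / (2/5)
  = 5/6.

5/6


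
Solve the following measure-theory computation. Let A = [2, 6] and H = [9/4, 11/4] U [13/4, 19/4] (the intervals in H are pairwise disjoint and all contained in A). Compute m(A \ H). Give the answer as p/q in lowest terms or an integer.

The ambient interval has length m(A) = 6 - 2 = 4.
Since the holes are disjoint and sit inside A, by finite additivity
  m(H) = sum_i (b_i - a_i), and m(A \ H) = m(A) - m(H).
Computing the hole measures:
  m(H_1) = 11/4 - 9/4 = 1/2.
  m(H_2) = 19/4 - 13/4 = 3/2.
Summed: m(H) = 1/2 + 3/2 = 2.
So m(A \ H) = 4 - 2 = 2.

2


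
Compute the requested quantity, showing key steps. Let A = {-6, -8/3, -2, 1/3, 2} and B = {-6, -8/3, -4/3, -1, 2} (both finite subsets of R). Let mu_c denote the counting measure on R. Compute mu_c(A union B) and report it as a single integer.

Counting measure on a finite set equals cardinality. By inclusion-exclusion, |A union B| = |A| + |B| - |A cap B|.
|A| = 5, |B| = 5, |A cap B| = 3.
So mu_c(A union B) = 5 + 5 - 3 = 7.

7


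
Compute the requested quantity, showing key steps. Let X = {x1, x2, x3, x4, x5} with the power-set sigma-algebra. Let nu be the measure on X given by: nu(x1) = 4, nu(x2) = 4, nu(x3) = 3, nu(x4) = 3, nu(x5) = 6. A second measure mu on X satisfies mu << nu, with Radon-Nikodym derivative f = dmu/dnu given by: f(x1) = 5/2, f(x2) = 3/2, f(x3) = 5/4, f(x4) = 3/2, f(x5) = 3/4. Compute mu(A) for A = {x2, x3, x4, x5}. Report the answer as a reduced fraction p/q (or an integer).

By the defining property of the Radon-Nikodym derivative, for every measurable set A,
  mu(A) = integral_A f dnu.
Since nu is a discrete measure concentrated on the atoms of X, the integral over A reduces to the sum
  mu(A) = sum_{x in A} f(x) * nu({x}).
Computing each term:
  x2: f(x2) * nu(x2) = 3/2 * 4 = 6.
  x3: f(x3) * nu(x3) = 5/4 * 3 = 15/4.
  x4: f(x4) * nu(x4) = 3/2 * 3 = 9/2.
  x5: f(x5) * nu(x5) = 3/4 * 6 = 9/2.
Summing: mu(A) = 6 + 15/4 + 9/2 + 9/2 = 75/4.

75/4


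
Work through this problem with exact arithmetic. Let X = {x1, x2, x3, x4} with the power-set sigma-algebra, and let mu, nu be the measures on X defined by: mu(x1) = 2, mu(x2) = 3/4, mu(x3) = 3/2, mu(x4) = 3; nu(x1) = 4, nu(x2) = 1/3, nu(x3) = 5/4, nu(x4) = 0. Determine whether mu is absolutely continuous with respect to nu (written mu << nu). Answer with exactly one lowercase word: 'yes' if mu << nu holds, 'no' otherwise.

mu << nu means: every nu-null measurable set is also mu-null; equivalently, for every atom x, if nu({x}) = 0 then mu({x}) = 0.
Checking each atom:
  x1: nu = 4 > 0 -> no constraint.
  x2: nu = 1/3 > 0 -> no constraint.
  x3: nu = 5/4 > 0 -> no constraint.
  x4: nu = 0, mu = 3 > 0 -> violates mu << nu.
The atom(s) x4 violate the condition (nu = 0 but mu > 0). Therefore mu is NOT absolutely continuous w.r.t. nu.

no


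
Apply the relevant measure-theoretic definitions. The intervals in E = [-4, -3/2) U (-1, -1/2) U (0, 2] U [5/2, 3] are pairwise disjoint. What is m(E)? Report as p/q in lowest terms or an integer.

For pairwise disjoint intervals, m(union_i I_i) = sum_i m(I_i),
and m is invariant under swapping open/closed endpoints (single points have measure 0).
So m(E) = sum_i (b_i - a_i).
  I_1 has length -3/2 - (-4) = 5/2.
  I_2 has length -1/2 - (-1) = 1/2.
  I_3 has length 2 - 0 = 2.
  I_4 has length 3 - 5/2 = 1/2.
Summing:
  m(E) = 5/2 + 1/2 + 2 + 1/2 = 11/2.

11/2


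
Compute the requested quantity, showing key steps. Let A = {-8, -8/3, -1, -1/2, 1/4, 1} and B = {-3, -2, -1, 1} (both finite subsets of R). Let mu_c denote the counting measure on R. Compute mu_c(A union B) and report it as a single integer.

Counting measure on a finite set equals cardinality. By inclusion-exclusion, |A union B| = |A| + |B| - |A cap B|.
|A| = 6, |B| = 4, |A cap B| = 2.
So mu_c(A union B) = 6 + 4 - 2 = 8.

8


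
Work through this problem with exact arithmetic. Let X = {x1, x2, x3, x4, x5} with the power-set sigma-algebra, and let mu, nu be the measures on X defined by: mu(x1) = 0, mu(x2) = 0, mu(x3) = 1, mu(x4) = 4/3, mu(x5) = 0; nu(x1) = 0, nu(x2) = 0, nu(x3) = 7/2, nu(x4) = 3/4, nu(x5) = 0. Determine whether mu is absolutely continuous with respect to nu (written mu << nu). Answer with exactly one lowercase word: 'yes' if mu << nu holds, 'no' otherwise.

mu << nu means: every nu-null measurable set is also mu-null; equivalently, for every atom x, if nu({x}) = 0 then mu({x}) = 0.
Checking each atom:
  x1: nu = 0, mu = 0 -> consistent with mu << nu.
  x2: nu = 0, mu = 0 -> consistent with mu << nu.
  x3: nu = 7/2 > 0 -> no constraint.
  x4: nu = 3/4 > 0 -> no constraint.
  x5: nu = 0, mu = 0 -> consistent with mu << nu.
No atom violates the condition. Therefore mu << nu.

yes


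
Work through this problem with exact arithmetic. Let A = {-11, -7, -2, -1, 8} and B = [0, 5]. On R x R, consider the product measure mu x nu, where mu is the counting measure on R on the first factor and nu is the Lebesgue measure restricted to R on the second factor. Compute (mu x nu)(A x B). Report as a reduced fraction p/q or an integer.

For a measurable rectangle A x B, the product measure satisfies
  (mu x nu)(A x B) = mu(A) * nu(B).
  mu(A) = 5.
  nu(B) = 5.
  (mu x nu)(A x B) = 5 * 5 = 25.

25


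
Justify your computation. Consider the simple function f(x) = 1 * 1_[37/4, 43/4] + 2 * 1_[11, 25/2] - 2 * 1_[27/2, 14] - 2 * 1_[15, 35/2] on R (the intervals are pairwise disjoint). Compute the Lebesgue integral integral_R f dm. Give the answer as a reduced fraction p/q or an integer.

For a simple function f = sum_i c_i * 1_{A_i} with disjoint A_i,
  integral f dm = sum_i c_i * m(A_i).
Lengths of the A_i:
  m(A_1) = 43/4 - 37/4 = 3/2.
  m(A_2) = 25/2 - 11 = 3/2.
  m(A_3) = 14 - 27/2 = 1/2.
  m(A_4) = 35/2 - 15 = 5/2.
Contributions c_i * m(A_i):
  (1) * (3/2) = 3/2.
  (2) * (3/2) = 3.
  (-2) * (1/2) = -1.
  (-2) * (5/2) = -5.
Total: 3/2 + 3 - 1 - 5 = -3/2.

-3/2


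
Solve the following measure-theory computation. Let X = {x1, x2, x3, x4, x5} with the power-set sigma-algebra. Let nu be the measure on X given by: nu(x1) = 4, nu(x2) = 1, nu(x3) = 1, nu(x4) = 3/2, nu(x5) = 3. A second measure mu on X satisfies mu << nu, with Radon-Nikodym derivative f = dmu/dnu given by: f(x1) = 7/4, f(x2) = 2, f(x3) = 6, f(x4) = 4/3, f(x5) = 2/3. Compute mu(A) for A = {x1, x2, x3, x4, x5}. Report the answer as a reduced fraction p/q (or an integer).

By the defining property of the Radon-Nikodym derivative, for every measurable set A,
  mu(A) = integral_A f dnu.
Since nu is a discrete measure concentrated on the atoms of X, the integral over A reduces to the sum
  mu(A) = sum_{x in A} f(x) * nu({x}).
Computing each term:
  x1: f(x1) * nu(x1) = 7/4 * 4 = 7.
  x2: f(x2) * nu(x2) = 2 * 1 = 2.
  x3: f(x3) * nu(x3) = 6 * 1 = 6.
  x4: f(x4) * nu(x4) = 4/3 * 3/2 = 2.
  x5: f(x5) * nu(x5) = 2/3 * 3 = 2.
Summing: mu(A) = 7 + 2 + 6 + 2 + 2 = 19.

19


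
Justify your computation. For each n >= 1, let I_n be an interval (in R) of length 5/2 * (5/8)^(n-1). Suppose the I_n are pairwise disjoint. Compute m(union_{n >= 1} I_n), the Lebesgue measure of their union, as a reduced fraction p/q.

By countable additivity of the Lebesgue measure on pairwise disjoint measurable sets,
  m(union_{n >= 1} I_n) = sum_{n >= 1} m(I_n) = sum_{n >= 1} a * r^(n-1),
  with a = 5/2 and r = 5/8.
Since 0 < r = 5/8 < 1, the geometric series converges:
  sum_{n >= 1} a * r^(n-1) = a / (1 - r).
  = 5/2 / (1 - 5/8)
  = 5/2 / (3/8)
  = 20/3.

20/3


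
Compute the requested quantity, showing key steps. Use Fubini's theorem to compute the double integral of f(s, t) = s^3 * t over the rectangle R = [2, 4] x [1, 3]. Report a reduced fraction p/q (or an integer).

f(s, t) is a tensor product of a function of s and a function of t, and both factors are bounded continuous (hence Lebesgue integrable) on the rectangle, so Fubini's theorem applies:
  integral_R f d(m x m) = (integral_a1^b1 s^3 ds) * (integral_a2^b2 t dt).
Inner integral in s: integral_{2}^{4} s^3 ds = (4^4 - 2^4)/4
  = 60.
Inner integral in t: integral_{1}^{3} t dt = (3^2 - 1^2)/2
  = 4.
Product: (60) * (4) = 240.

240


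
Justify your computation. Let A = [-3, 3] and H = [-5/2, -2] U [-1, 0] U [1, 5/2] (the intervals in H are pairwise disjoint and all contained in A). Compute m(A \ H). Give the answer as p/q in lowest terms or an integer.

The ambient interval has length m(A) = 3 - (-3) = 6.
Since the holes are disjoint and sit inside A, by finite additivity
  m(H) = sum_i (b_i - a_i), and m(A \ H) = m(A) - m(H).
Computing the hole measures:
  m(H_1) = -2 - (-5/2) = 1/2.
  m(H_2) = 0 - (-1) = 1.
  m(H_3) = 5/2 - 1 = 3/2.
Summed: m(H) = 1/2 + 1 + 3/2 = 3.
So m(A \ H) = 6 - 3 = 3.

3


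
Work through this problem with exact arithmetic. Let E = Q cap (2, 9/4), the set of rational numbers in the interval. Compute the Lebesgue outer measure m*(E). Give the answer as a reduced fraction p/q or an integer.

Q cap (2, 9/4) is countable; list its elements as q_1, q_2, ... . Fix eps > 0 and cover the k-th point by an interval of length eps * 2^(-k). The cover has total length eps * sum_{k>=1} 2^(-k) = eps, so by definition of outer measure m*(Q cap (2, 9/4)) <= eps. Since eps was arbitrary and m* >= 0, the outer measure is 0.

0


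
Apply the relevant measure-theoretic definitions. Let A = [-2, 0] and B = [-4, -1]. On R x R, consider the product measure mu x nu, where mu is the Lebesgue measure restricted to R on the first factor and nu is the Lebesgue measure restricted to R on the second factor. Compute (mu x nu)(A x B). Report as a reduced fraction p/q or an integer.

For a measurable rectangle A x B, the product measure satisfies
  (mu x nu)(A x B) = mu(A) * nu(B).
  mu(A) = 2.
  nu(B) = 3.
  (mu x nu)(A x B) = 2 * 3 = 6.

6


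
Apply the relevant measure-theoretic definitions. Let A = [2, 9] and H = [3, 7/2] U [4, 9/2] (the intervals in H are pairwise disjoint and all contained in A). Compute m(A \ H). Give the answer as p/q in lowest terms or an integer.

The ambient interval has length m(A) = 9 - 2 = 7.
Since the holes are disjoint and sit inside A, by finite additivity
  m(H) = sum_i (b_i - a_i), and m(A \ H) = m(A) - m(H).
Computing the hole measures:
  m(H_1) = 7/2 - 3 = 1/2.
  m(H_2) = 9/2 - 4 = 1/2.
Summed: m(H) = 1/2 + 1/2 = 1.
So m(A \ H) = 7 - 1 = 6.

6


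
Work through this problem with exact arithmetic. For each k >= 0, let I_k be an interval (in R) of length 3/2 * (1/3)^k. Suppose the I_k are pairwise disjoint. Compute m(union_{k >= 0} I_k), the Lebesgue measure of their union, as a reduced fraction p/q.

By countable additivity of the Lebesgue measure on pairwise disjoint measurable sets,
  m(union_{k >= 0} I_k) = sum_{k >= 0} m(I_k) = sum_{k >= 0} a * r^k,
  with a = 3/2 and r = 1/3.
Since 0 < r = 1/3 < 1, the geometric series converges:
  sum_{k >= 0} a * r^k = a / (1 - r).
  = 3/2 / (1 - 1/3)
  = 3/2 / (2/3)
  = 9/4.

9/4


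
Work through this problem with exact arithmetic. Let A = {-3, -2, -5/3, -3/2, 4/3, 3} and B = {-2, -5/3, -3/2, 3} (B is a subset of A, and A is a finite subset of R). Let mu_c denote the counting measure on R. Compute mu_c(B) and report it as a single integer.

Counting measure assigns mu_c(E) = |E| (number of elements) when E is finite.
B has 4 element(s), so mu_c(B) = 4.

4


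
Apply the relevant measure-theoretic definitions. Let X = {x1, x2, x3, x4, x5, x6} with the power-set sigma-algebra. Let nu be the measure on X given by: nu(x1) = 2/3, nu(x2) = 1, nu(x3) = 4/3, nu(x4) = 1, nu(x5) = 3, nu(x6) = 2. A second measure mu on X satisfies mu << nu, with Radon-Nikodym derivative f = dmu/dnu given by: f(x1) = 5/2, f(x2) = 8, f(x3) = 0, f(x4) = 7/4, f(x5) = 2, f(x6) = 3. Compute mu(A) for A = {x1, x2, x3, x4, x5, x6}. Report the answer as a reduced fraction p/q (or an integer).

By the defining property of the Radon-Nikodym derivative, for every measurable set A,
  mu(A) = integral_A f dnu.
Since nu is a discrete measure concentrated on the atoms of X, the integral over A reduces to the sum
  mu(A) = sum_{x in A} f(x) * nu({x}).
Computing each term:
  x1: f(x1) * nu(x1) = 5/2 * 2/3 = 5/3.
  x2: f(x2) * nu(x2) = 8 * 1 = 8.
  x3: f(x3) * nu(x3) = 0 * 4/3 = 0.
  x4: f(x4) * nu(x4) = 7/4 * 1 = 7/4.
  x5: f(x5) * nu(x5) = 2 * 3 = 6.
  x6: f(x6) * nu(x6) = 3 * 2 = 6.
Summing: mu(A) = 5/3 + 8 + 0 + 7/4 + 6 + 6 = 281/12.

281/12


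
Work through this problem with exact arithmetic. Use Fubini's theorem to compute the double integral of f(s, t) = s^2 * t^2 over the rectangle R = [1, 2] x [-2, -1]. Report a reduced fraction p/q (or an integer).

f(s, t) is a tensor product of a function of s and a function of t, and both factors are bounded continuous (hence Lebesgue integrable) on the rectangle, so Fubini's theorem applies:
  integral_R f d(m x m) = (integral_a1^b1 s^2 ds) * (integral_a2^b2 t^2 dt).
Inner integral in s: integral_{1}^{2} s^2 ds = (2^3 - 1^3)/3
  = 7/3.
Inner integral in t: integral_{-2}^{-1} t^2 dt = ((-1)^3 - (-2)^3)/3
  = 7/3.
Product: (7/3) * (7/3) = 49/9.

49/9


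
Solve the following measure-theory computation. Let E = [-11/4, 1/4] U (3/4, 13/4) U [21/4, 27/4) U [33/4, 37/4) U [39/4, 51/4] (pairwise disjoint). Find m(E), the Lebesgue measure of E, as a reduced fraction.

For pairwise disjoint intervals, m(union_i I_i) = sum_i m(I_i),
and m is invariant under swapping open/closed endpoints (single points have measure 0).
So m(E) = sum_i (b_i - a_i).
  I_1 has length 1/4 - (-11/4) = 3.
  I_2 has length 13/4 - 3/4 = 5/2.
  I_3 has length 27/4 - 21/4 = 3/2.
  I_4 has length 37/4 - 33/4 = 1.
  I_5 has length 51/4 - 39/4 = 3.
Summing:
  m(E) = 3 + 5/2 + 3/2 + 1 + 3 = 11.

11


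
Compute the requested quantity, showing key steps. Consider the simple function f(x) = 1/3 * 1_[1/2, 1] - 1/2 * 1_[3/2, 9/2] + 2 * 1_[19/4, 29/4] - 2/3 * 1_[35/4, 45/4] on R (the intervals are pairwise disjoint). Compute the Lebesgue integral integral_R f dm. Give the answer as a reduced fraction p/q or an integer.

For a simple function f = sum_i c_i * 1_{A_i} with disjoint A_i,
  integral f dm = sum_i c_i * m(A_i).
Lengths of the A_i:
  m(A_1) = 1 - 1/2 = 1/2.
  m(A_2) = 9/2 - 3/2 = 3.
  m(A_3) = 29/4 - 19/4 = 5/2.
  m(A_4) = 45/4 - 35/4 = 5/2.
Contributions c_i * m(A_i):
  (1/3) * (1/2) = 1/6.
  (-1/2) * (3) = -3/2.
  (2) * (5/2) = 5.
  (-2/3) * (5/2) = -5/3.
Total: 1/6 - 3/2 + 5 - 5/3 = 2.

2


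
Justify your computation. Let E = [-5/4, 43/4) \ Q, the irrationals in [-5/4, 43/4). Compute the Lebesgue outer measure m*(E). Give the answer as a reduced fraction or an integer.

The interval I = [-5/4, 43/4) has m(I) = 43/4 - (-5/4) = 12 (endpoints are measure-zero, so open/closed/half-open agree). Write I = (I cap Q) u (I \ Q). The rationals in I are countable, so m*(I cap Q) = 0 (cover each rational by intervals whose total length is arbitrarily small). By countable subadditivity m*(I) <= m*(I cap Q) + m*(I \ Q), hence m*(I \ Q) >= m(I) = 12. The reverse inequality m*(I \ Q) <= m*(I) = 12 is trivial since (I \ Q) is a subset of I. Therefore m*(I \ Q) = 12.

12


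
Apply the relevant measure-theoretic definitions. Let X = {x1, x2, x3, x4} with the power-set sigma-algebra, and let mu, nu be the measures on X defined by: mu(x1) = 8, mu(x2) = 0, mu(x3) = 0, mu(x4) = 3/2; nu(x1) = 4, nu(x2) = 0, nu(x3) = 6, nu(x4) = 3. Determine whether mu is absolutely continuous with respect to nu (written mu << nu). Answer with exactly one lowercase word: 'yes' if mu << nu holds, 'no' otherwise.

mu << nu means: every nu-null measurable set is also mu-null; equivalently, for every atom x, if nu({x}) = 0 then mu({x}) = 0.
Checking each atom:
  x1: nu = 4 > 0 -> no constraint.
  x2: nu = 0, mu = 0 -> consistent with mu << nu.
  x3: nu = 6 > 0 -> no constraint.
  x4: nu = 3 > 0 -> no constraint.
No atom violates the condition. Therefore mu << nu.

yes


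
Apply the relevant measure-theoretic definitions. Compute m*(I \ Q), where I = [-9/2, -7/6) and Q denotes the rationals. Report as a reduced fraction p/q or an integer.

The interval I = [-9/2, -7/6) has m(I) = -7/6 - (-9/2) = 10/3 (endpoints are measure-zero, so open/closed/half-open agree). Write I = (I cap Q) u (I \ Q). The rationals in I are countable, so m*(I cap Q) = 0 (cover each rational by intervals whose total length is arbitrarily small). By countable subadditivity m*(I) <= m*(I cap Q) + m*(I \ Q), hence m*(I \ Q) >= m(I) = 10/3. The reverse inequality m*(I \ Q) <= m*(I) = 10/3 is trivial since (I \ Q) is a subset of I. Therefore m*(I \ Q) = 10/3.

10/3


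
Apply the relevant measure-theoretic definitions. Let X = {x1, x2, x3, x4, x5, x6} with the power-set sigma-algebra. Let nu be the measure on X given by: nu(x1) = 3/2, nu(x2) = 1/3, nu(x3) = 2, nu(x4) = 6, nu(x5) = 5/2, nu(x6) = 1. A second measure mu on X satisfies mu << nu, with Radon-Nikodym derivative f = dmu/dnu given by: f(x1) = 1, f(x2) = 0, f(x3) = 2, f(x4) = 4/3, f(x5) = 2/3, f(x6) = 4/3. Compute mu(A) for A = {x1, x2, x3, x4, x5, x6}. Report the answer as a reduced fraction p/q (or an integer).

By the defining property of the Radon-Nikodym derivative, for every measurable set A,
  mu(A) = integral_A f dnu.
Since nu is a discrete measure concentrated on the atoms of X, the integral over A reduces to the sum
  mu(A) = sum_{x in A} f(x) * nu({x}).
Computing each term:
  x1: f(x1) * nu(x1) = 1 * 3/2 = 3/2.
  x2: f(x2) * nu(x2) = 0 * 1/3 = 0.
  x3: f(x3) * nu(x3) = 2 * 2 = 4.
  x4: f(x4) * nu(x4) = 4/3 * 6 = 8.
  x5: f(x5) * nu(x5) = 2/3 * 5/2 = 5/3.
  x6: f(x6) * nu(x6) = 4/3 * 1 = 4/3.
Summing: mu(A) = 3/2 + 0 + 4 + 8 + 5/3 + 4/3 = 33/2.

33/2


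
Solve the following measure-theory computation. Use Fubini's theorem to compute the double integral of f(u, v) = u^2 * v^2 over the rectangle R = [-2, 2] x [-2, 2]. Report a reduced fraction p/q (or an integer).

f(u, v) is a tensor product of a function of u and a function of v, and both factors are bounded continuous (hence Lebesgue integrable) on the rectangle, so Fubini's theorem applies:
  integral_R f d(m x m) = (integral_a1^b1 u^2 du) * (integral_a2^b2 v^2 dv).
Inner integral in u: integral_{-2}^{2} u^2 du = (2^3 - (-2)^3)/3
  = 16/3.
Inner integral in v: integral_{-2}^{2} v^2 dv = (2^3 - (-2)^3)/3
  = 16/3.
Product: (16/3) * (16/3) = 256/9.

256/9


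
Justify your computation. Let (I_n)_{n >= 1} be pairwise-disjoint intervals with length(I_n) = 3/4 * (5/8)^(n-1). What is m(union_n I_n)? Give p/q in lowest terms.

By countable additivity of the Lebesgue measure on pairwise disjoint measurable sets,
  m(union_{n >= 1} I_n) = sum_{n >= 1} m(I_n) = sum_{n >= 1} a * r^(n-1),
  with a = 3/4 and r = 5/8.
Since 0 < r = 5/8 < 1, the geometric series converges:
  sum_{n >= 1} a * r^(n-1) = a / (1 - r).
  = 3/4 / (1 - 5/8)
  = 3/4 / (3/8)
  = 2.

2


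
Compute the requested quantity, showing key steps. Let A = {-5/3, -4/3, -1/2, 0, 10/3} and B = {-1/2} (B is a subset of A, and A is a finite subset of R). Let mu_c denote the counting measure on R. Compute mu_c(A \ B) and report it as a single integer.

Counting measure assigns mu_c(E) = |E| (number of elements) when E is finite. For B subset A, A \ B is the set of elements of A not in B, so |A \ B| = |A| - |B|.
|A| = 5, |B| = 1, so mu_c(A \ B) = 5 - 1 = 4.

4


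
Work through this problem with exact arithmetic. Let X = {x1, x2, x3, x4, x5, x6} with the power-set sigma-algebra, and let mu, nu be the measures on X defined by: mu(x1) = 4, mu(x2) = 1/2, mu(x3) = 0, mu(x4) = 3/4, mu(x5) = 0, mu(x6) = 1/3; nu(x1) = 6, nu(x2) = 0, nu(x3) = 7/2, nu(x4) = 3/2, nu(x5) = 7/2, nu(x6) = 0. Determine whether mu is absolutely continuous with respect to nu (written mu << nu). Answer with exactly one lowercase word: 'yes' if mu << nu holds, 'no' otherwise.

mu << nu means: every nu-null measurable set is also mu-null; equivalently, for every atom x, if nu({x}) = 0 then mu({x}) = 0.
Checking each atom:
  x1: nu = 6 > 0 -> no constraint.
  x2: nu = 0, mu = 1/2 > 0 -> violates mu << nu.
  x3: nu = 7/2 > 0 -> no constraint.
  x4: nu = 3/2 > 0 -> no constraint.
  x5: nu = 7/2 > 0 -> no constraint.
  x6: nu = 0, mu = 1/3 > 0 -> violates mu << nu.
The atom(s) x2, x6 violate the condition (nu = 0 but mu > 0). Therefore mu is NOT absolutely continuous w.r.t. nu.

no


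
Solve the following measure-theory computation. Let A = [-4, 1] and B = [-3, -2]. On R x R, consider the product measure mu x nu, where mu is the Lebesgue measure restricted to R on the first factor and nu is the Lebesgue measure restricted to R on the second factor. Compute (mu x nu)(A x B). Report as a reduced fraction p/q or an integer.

For a measurable rectangle A x B, the product measure satisfies
  (mu x nu)(A x B) = mu(A) * nu(B).
  mu(A) = 5.
  nu(B) = 1.
  (mu x nu)(A x B) = 5 * 1 = 5.

5


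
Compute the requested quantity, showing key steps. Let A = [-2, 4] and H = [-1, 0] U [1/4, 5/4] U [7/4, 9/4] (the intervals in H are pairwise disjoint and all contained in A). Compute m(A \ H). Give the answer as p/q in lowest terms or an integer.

The ambient interval has length m(A) = 4 - (-2) = 6.
Since the holes are disjoint and sit inside A, by finite additivity
  m(H) = sum_i (b_i - a_i), and m(A \ H) = m(A) - m(H).
Computing the hole measures:
  m(H_1) = 0 - (-1) = 1.
  m(H_2) = 5/4 - 1/4 = 1.
  m(H_3) = 9/4 - 7/4 = 1/2.
Summed: m(H) = 1 + 1 + 1/2 = 5/2.
So m(A \ H) = 6 - 5/2 = 7/2.

7/2


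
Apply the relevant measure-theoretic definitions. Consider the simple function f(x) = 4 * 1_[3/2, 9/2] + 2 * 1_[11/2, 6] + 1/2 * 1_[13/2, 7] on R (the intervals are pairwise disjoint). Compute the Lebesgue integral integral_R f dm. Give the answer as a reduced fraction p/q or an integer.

For a simple function f = sum_i c_i * 1_{A_i} with disjoint A_i,
  integral f dm = sum_i c_i * m(A_i).
Lengths of the A_i:
  m(A_1) = 9/2 - 3/2 = 3.
  m(A_2) = 6 - 11/2 = 1/2.
  m(A_3) = 7 - 13/2 = 1/2.
Contributions c_i * m(A_i):
  (4) * (3) = 12.
  (2) * (1/2) = 1.
  (1/2) * (1/2) = 1/4.
Total: 12 + 1 + 1/4 = 53/4.

53/4


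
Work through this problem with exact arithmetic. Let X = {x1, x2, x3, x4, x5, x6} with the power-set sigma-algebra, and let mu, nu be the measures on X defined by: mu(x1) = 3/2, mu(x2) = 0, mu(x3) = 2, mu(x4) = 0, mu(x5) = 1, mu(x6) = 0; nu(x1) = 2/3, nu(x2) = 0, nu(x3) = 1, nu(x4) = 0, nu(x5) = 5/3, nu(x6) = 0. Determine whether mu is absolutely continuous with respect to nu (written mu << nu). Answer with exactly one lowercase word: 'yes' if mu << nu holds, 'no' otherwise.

mu << nu means: every nu-null measurable set is also mu-null; equivalently, for every atom x, if nu({x}) = 0 then mu({x}) = 0.
Checking each atom:
  x1: nu = 2/3 > 0 -> no constraint.
  x2: nu = 0, mu = 0 -> consistent with mu << nu.
  x3: nu = 1 > 0 -> no constraint.
  x4: nu = 0, mu = 0 -> consistent with mu << nu.
  x5: nu = 5/3 > 0 -> no constraint.
  x6: nu = 0, mu = 0 -> consistent with mu << nu.
No atom violates the condition. Therefore mu << nu.

yes


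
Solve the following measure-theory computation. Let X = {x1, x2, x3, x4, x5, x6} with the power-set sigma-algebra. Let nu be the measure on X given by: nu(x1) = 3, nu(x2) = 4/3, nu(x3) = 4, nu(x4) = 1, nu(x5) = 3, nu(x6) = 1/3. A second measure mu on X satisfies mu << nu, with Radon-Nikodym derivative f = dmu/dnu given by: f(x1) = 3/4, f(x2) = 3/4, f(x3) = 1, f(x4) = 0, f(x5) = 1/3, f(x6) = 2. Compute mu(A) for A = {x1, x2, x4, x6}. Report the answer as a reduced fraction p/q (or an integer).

By the defining property of the Radon-Nikodym derivative, for every measurable set A,
  mu(A) = integral_A f dnu.
Since nu is a discrete measure concentrated on the atoms of X, the integral over A reduces to the sum
  mu(A) = sum_{x in A} f(x) * nu({x}).
Computing each term:
  x1: f(x1) * nu(x1) = 3/4 * 3 = 9/4.
  x2: f(x2) * nu(x2) = 3/4 * 4/3 = 1.
  x4: f(x4) * nu(x4) = 0 * 1 = 0.
  x6: f(x6) * nu(x6) = 2 * 1/3 = 2/3.
Summing: mu(A) = 9/4 + 1 + 0 + 2/3 = 47/12.

47/12


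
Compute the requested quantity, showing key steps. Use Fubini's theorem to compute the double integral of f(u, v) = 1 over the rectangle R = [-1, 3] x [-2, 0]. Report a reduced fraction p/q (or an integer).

f(u, v) is a tensor product of a function of u and a function of v, and both factors are bounded continuous (hence Lebesgue integrable) on the rectangle, so Fubini's theorem applies:
  integral_R f d(m x m) = (integral_a1^b1 1 du) * (integral_a2^b2 1 dv).
Inner integral in u: integral_{-1}^{3} 1 du = (3^1 - (-1)^1)/1
  = 4.
Inner integral in v: integral_{-2}^{0} 1 dv = (0^1 - (-2)^1)/1
  = 2.
Product: (4) * (2) = 8.

8


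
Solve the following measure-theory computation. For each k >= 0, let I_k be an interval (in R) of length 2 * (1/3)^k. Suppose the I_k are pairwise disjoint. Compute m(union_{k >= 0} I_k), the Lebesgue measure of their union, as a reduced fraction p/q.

By countable additivity of the Lebesgue measure on pairwise disjoint measurable sets,
  m(union_{k >= 0} I_k) = sum_{k >= 0} m(I_k) = sum_{k >= 0} a * r^k,
  with a = 2 and r = 1/3.
Since 0 < r = 1/3 < 1, the geometric series converges:
  sum_{k >= 0} a * r^k = a / (1 - r).
  = 2 / (1 - 1/3)
  = 2 / (2/3)
  = 3.

3


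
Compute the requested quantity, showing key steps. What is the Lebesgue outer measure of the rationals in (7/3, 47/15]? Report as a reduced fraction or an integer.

Q cap (7/3, 47/15] is countable; list its elements as q_1, q_2, ... . Fix eps > 0 and cover the k-th point by an interval of length eps * 2^(-k). The cover has total length eps * sum_{k>=1} 2^(-k) = eps, so by definition of outer measure m*(Q cap (7/3, 47/15]) <= eps. Since eps was arbitrary and m* >= 0, the outer measure is 0.

0


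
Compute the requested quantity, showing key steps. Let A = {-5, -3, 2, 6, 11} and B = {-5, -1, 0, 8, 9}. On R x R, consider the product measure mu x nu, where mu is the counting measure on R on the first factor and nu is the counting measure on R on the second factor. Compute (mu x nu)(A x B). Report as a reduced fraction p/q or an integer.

For a measurable rectangle A x B, the product measure satisfies
  (mu x nu)(A x B) = mu(A) * nu(B).
  mu(A) = 5.
  nu(B) = 5.
  (mu x nu)(A x B) = 5 * 5 = 25.

25


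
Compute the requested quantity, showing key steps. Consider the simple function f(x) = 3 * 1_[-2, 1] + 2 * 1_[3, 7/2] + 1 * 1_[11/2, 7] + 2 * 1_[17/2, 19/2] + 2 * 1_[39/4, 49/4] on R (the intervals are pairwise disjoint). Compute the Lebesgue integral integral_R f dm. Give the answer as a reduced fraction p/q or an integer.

For a simple function f = sum_i c_i * 1_{A_i} with disjoint A_i,
  integral f dm = sum_i c_i * m(A_i).
Lengths of the A_i:
  m(A_1) = 1 - (-2) = 3.
  m(A_2) = 7/2 - 3 = 1/2.
  m(A_3) = 7 - 11/2 = 3/2.
  m(A_4) = 19/2 - 17/2 = 1.
  m(A_5) = 49/4 - 39/4 = 5/2.
Contributions c_i * m(A_i):
  (3) * (3) = 9.
  (2) * (1/2) = 1.
  (1) * (3/2) = 3/2.
  (2) * (1) = 2.
  (2) * (5/2) = 5.
Total: 9 + 1 + 3/2 + 2 + 5 = 37/2.

37/2


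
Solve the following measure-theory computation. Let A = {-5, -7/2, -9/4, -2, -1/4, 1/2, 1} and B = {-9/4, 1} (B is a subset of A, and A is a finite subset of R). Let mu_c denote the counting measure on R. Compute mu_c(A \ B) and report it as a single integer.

Counting measure assigns mu_c(E) = |E| (number of elements) when E is finite. For B subset A, A \ B is the set of elements of A not in B, so |A \ B| = |A| - |B|.
|A| = 7, |B| = 2, so mu_c(A \ B) = 7 - 2 = 5.

5


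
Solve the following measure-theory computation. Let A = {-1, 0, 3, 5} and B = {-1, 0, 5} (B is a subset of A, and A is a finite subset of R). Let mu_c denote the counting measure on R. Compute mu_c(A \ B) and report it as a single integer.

Counting measure assigns mu_c(E) = |E| (number of elements) when E is finite. For B subset A, A \ B is the set of elements of A not in B, so |A \ B| = |A| - |B|.
|A| = 4, |B| = 3, so mu_c(A \ B) = 4 - 3 = 1.

1


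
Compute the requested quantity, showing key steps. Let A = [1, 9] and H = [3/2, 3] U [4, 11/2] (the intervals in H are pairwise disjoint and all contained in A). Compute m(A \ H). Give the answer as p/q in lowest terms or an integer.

The ambient interval has length m(A) = 9 - 1 = 8.
Since the holes are disjoint and sit inside A, by finite additivity
  m(H) = sum_i (b_i - a_i), and m(A \ H) = m(A) - m(H).
Computing the hole measures:
  m(H_1) = 3 - 3/2 = 3/2.
  m(H_2) = 11/2 - 4 = 3/2.
Summed: m(H) = 3/2 + 3/2 = 3.
So m(A \ H) = 8 - 3 = 5.

5


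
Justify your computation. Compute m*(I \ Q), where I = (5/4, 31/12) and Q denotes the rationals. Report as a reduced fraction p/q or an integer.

The interval I = (5/4, 31/12) has m(I) = 31/12 - 5/4 = 4/3 (endpoints are measure-zero, so open/closed/half-open agree). Write I = (I cap Q) u (I \ Q). The rationals in I are countable, so m*(I cap Q) = 0 (cover each rational by intervals whose total length is arbitrarily small). By countable subadditivity m*(I) <= m*(I cap Q) + m*(I \ Q), hence m*(I \ Q) >= m(I) = 4/3. The reverse inequality m*(I \ Q) <= m*(I) = 4/3 is trivial since (I \ Q) is a subset of I. Therefore m*(I \ Q) = 4/3.

4/3


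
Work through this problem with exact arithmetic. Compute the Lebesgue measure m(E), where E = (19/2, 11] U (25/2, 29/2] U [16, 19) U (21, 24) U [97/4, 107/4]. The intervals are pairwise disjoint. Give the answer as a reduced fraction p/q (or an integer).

For pairwise disjoint intervals, m(union_i I_i) = sum_i m(I_i),
and m is invariant under swapping open/closed endpoints (single points have measure 0).
So m(E) = sum_i (b_i - a_i).
  I_1 has length 11 - 19/2 = 3/2.
  I_2 has length 29/2 - 25/2 = 2.
  I_3 has length 19 - 16 = 3.
  I_4 has length 24 - 21 = 3.
  I_5 has length 107/4 - 97/4 = 5/2.
Summing:
  m(E) = 3/2 + 2 + 3 + 3 + 5/2 = 12.

12
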